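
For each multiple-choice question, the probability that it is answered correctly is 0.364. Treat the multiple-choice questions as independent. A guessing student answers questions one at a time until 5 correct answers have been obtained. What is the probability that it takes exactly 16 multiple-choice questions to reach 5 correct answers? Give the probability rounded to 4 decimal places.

0.0601

Y = trial on which the fifth success occurs; negative binomial, r=5, p=0.364.
P(Y=16) = C(15,4) · p^5 · (1−p)^11
= 1365 · 0.0063901 · 0.006887 = 0.060071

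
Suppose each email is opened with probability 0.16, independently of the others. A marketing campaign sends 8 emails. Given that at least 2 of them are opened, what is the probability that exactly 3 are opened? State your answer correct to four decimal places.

0.2562

X ~ Binomial(8, 0.16). Want P(X=3 | X≥2) = P(X=3) / P(X≥2).
P(X=3) = C(8,3)·0.16^3·0.84^5 = 0.095928
P(X≥2) = 1 − 0.247876 − 0.377716 = 0.374408
Ratio = 0.095928 / 0.374408 = 0.256212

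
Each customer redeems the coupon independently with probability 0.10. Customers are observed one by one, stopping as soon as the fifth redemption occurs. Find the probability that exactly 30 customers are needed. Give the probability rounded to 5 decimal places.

Y = trial on which the fifth success occurs; negative binomial, r=5, p=0.10.
P(Y=30) = C(29,4) · p^5 · (1−p)^25
= 23751 · 1e-05 · 0.07179 = 0.0170508

0.01705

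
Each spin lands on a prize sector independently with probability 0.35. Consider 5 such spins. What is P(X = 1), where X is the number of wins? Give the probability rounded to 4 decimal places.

0.3124

X ~ Binomial(n=5, p=0.35).
P(X=1) = C(5,1) · p^1 · (1−p)^4
= 5 · 0.35 · 0.17851 = 0.312386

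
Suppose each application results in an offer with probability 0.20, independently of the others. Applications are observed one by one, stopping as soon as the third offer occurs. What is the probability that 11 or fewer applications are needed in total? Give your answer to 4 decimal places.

0.3826

Finishing within 11 applications ⇔ at least 3 successes in the first 11. With X ~ Binomial(11, 0.20), P(Y ≤ 11) = 1 − P(X ≤ 2).
  k=0: C(11,0)·0.20^0·0.80^11 = 0.085899
  k=1: C(11,1)·0.20^1·0.80^10 = 0.236223
  k=2: C(11,2)·0.20^2·0.80^9 = 0.295279
1 − 0.617402 = 0.382598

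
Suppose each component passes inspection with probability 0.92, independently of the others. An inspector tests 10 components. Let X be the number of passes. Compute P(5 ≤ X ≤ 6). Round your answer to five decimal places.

X ~ Binomial(10, 0.92); P(5 ≤ X ≤ 6) = Σ C(10,k) p^k (1−p)^(10−k) over k:
  k=5: C(10,5)·0.92^5·0.08^5 = 0.0005442
  k=6: C(10,6)·0.92^6·0.08^4 = 0.0052156
Total = 0.0057599

0.00576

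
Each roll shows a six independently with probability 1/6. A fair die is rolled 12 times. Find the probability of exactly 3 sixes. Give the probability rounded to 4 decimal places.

0.1974

X ~ Binomial(n=12, p=0.166667).
P(X=3) = C(12,3) · p^3 · (1−p)^9
= 220 · 0.0046296 · 0.19381 = 0.197396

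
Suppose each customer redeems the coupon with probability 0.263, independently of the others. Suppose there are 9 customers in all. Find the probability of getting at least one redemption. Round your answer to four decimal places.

0.9358

P(at least one) = 1 − P(none) = 1 − (1 − 0.263)^9
= 1 − 0.064152 = 0.935848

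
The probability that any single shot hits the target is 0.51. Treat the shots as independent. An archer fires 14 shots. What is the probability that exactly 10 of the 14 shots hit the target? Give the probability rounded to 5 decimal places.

X ~ Binomial(n=14, p=0.51).
P(X=10) = C(14,10) · p^10 · (1−p)^4
= 1001 · 0.0011904 · 0.057648 = 0.0686942

0.06869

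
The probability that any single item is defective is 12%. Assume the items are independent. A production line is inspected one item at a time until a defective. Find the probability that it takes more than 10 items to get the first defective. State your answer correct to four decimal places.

Y = number of items to the first success; geometric, p = 0.12.
P(Y > 10) = P(first 10 all fail) = (1−p)^10 = 0.278501

0.2785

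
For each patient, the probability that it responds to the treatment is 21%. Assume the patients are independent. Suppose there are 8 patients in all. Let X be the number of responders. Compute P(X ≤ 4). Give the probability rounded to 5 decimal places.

0.98711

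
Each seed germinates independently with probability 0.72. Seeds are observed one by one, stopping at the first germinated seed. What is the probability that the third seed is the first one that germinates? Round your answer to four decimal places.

Geometric (trials to first success), p = 0.72.
P(Y = 3) = (1−p)^2 · p = 0.0784 · 0.72 = 0.056448

0.0564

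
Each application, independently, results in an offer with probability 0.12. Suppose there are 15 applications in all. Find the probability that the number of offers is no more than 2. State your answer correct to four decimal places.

0.7346

X ~ Binomial(15, 0.12); P(X ≤ 2) = Σ C(15,k) p^k (1−p)^(15−k) over k:
  k=0: C(15,0)·0.12^0·0.88^15 = 0.146974
  k=1: C(15,1)·0.12^1·0.88^14 = 0.300628
  k=2: C(15,2)·0.12^2·0.88^13 = 0.286963
Total = 0.734566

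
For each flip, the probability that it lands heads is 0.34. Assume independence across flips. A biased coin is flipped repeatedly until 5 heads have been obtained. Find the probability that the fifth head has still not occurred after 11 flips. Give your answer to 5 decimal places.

Needing more than 11 flips ⇔ fewer than 5 successes in the first 11. With X ~ Binomial(11, 0.34), P(Y > 11) = P(X ≤ 4).
  k=0: C(11,0)·0.34^0·0.66^11 = 0.0103510
  k=1: C(11,1)·0.34^1·0.66^10 = 0.0586558
  k=2: C(11,2)·0.34^2·0.66^9 = 0.1510831
  k=3: C(11,3)·0.34^3·0.66^8 = 0.2334921
  k=4: C(11,4)·0.34^4·0.66^7 = 0.2405676
P(X ≤ 4) = 0.6941496

0.69415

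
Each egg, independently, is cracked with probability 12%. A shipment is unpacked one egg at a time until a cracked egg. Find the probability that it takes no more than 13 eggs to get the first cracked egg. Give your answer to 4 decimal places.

Y = number of eggs to the first success; geometric, p = 0.12.
P(Y ≤ 13) = 1 − (1−p)^13 = 1 − 0.189791 = 0.810209

0.8102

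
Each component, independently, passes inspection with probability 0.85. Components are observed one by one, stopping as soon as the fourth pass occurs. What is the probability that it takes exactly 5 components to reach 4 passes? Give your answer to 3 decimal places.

0.313

Y = trial on which the fourth success occurs; negative binomial, r=4, p=0.85.
P(Y=5) = C(4,3) · p^4 · (1−p)^1
= 4 · 0.52201 · 0.15 = 0.31320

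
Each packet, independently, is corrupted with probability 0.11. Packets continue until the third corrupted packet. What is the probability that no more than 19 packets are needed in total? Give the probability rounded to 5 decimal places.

Finishing within 19 packets ⇔ at least 3 successes in the first 19. With X ~ Binomial(19, 0.11), P(Y ≤ 19) = 1 − P(X ≤ 2).
  k=0: C(19,0)·0.11^0·0.89^19 = 0.1092472
  k=1: C(19,1)·0.11^1·0.89^18 = 0.2565467
  k=2: C(19,2)·0.11^2·0.89^17 = 0.2853722
1 − 0.6511660 = 0.3488340

0.34883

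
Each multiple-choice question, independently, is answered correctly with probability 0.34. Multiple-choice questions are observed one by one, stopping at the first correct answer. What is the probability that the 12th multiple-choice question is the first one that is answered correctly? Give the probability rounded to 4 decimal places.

Geometric (trials to first success), p = 0.34.
P(Y = 12) = (1−p)^11 · p = 0.010351 · 0.34 = 0.003519

0.0035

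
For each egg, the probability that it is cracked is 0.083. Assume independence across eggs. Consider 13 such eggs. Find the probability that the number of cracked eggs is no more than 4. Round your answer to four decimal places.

0.9971

X ~ Binomial(13, 0.083); P(X ≤ 4) = Σ C(13,k) p^k (1−p)^(13−k) over k:
  k=0: C(13,0)·0.083^0·0.917^13 = 0.324191
  k=1: C(13,1)·0.083^1·0.917^12 = 0.381464
  k=2: C(13,2)·0.083^2·0.917^11 = 0.207164
  k=3: C(13,3)·0.083^3·0.917^10 = 0.068753
  k=4: C(13,4)·0.083^4·0.917^9 = 0.015558
Total = 0.997130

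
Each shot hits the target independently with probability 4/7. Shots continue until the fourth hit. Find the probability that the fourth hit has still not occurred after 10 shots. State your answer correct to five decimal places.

0.07918

Needing more than 10 shots ⇔ fewer than 4 successes in the first 10. With X ~ Binomial(10, 0.571429), P(Y > 10) = P(X ≤ 3).
  k=0: C(10,0)·0.571429^0·0.428571^10 = 0.0002090
  k=1: C(10,1)·0.571429^1·0.428571^9 = 0.0027872
  k=2: C(10,2)·0.571429^2·0.428571^8 = 0.0167233
  k=3: C(10,3)·0.571429^3·0.428571^7 = 0.0594606
P(X ≤ 3) = 0.0791802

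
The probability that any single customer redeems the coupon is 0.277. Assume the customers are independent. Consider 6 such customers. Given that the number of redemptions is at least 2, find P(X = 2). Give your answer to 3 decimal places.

0.595

X ~ Binomial(6, 0.277). Want P(X=2 | X≥2) = P(X=2) / P(X≥2).
P(X=2) = C(6,2)·0.277^2·0.723^4 = 0.31449
P(X≥2) = 1 − 0.14283 − 0.32834 = 0.52883
Ratio = 0.31449 / 0.52883 = 0.59469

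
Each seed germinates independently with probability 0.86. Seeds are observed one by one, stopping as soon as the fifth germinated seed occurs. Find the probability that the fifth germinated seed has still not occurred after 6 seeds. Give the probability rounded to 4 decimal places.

Needing more than 6 seeds ⇔ fewer than 5 successes in the first 6. With X ~ Binomial(6, 0.86), P(Y > 6) = P(X ≤ 4).
  k=0: C(6,0)·0.86^0·0.14^6 = 0.000008
  k=1: C(6,1)·0.86^1·0.14^5 = 0.000278
  k=2: C(6,2)·0.86^2·0.14^4 = 0.004262
  k=3: C(6,3)·0.86^3·0.14^3 = 0.034907
  k=4: C(6,4)·0.86^4·0.14^2 = 0.160820
P(X ≤ 4) = 0.200274

0.2003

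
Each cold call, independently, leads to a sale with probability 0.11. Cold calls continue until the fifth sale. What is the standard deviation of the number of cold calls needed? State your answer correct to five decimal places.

19.17729

Y = total cold calls until the fifth success; negative binomial with r=5, p=0.11.
SD(Y) = √[r(1−p)/p²] = √(367.7685950) = 19.1772937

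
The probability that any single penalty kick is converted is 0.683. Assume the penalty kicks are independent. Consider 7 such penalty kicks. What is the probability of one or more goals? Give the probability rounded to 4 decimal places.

P(at least one) = 1 − P(none) = 1 − (1 − 0.683)^7
= 1 − 0.000322 = 0.999678

0.9997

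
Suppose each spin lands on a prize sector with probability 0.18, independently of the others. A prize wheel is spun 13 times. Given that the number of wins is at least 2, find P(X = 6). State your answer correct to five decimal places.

0.02055

X ~ Binomial(13, 0.18). Want P(X=6 | X≥2) = P(X=6) / P(X≥2).
P(X=6) = C(13,6)·0.18^6·0.82^7 = 0.0145495
P(X≥2) = 1 − 0.0757844 − 0.2162629 = 0.7079526
Ratio = 0.0145495 / 0.7079526 = 0.0205516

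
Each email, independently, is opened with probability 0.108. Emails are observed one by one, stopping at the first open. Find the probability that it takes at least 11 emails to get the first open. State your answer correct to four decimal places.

Y = number of emails to the first success; geometric, p = 0.108.
P(Y > 10) = P(first 10 all fail) = (1−p)^10 = 0.318896

0.3189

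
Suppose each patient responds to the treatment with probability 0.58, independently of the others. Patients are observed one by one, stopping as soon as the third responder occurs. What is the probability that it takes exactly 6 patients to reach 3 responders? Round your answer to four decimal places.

0.1446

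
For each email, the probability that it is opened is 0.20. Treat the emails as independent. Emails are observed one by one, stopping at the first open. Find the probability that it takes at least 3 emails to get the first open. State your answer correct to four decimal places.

0.6400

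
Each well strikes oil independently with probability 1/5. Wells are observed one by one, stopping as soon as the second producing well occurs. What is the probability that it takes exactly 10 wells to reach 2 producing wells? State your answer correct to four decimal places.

0.0604

Y = trial on which the second success occurs; negative binomial, r=2, p=0.20.
P(Y=10) = C(9,1) · p^2 · (1−p)^8
= 9 · 0.04 · 0.16777 = 0.060398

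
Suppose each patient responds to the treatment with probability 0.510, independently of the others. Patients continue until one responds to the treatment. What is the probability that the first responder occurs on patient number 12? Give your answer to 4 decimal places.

0.0002

Geometric (trials to first success), p = 0.51.
P(Y = 12) = (1−p)^11 · p = 0.00039098 · 0.51 = 0.000199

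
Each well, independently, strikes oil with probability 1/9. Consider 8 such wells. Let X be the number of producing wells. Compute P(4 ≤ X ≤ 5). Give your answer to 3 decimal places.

X ~ Binomial(8, 0.111111); P(4 ≤ X ≤ 5) = Σ C(8,k) p^k (1−p)^(8−k) over k:
  k=4: C(8,4)·0.111111^4·0.888889^4 = 0.00666
  k=5: C(8,5)·0.111111^5·0.888889^3 = 0.00067
Total = 0.00733

0.007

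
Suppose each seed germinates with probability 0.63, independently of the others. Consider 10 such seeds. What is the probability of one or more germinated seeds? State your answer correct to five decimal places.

0.99995

P(at least one) = 1 − P(none) = 1 − (1 − 0.63)^10
= 1 − 0.0000481 = 0.9999519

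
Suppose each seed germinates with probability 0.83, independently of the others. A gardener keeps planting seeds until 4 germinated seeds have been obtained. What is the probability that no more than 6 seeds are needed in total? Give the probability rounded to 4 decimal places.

0.9345

Finishing within 6 seeds ⇔ at least 4 successes in the first 6. With X ~ Binomial(6, 0.83), P(Y ≤ 6) = 1 − P(X ≤ 3).
  k=0: C(6,0)·0.83^0·0.17^6 = 0.000024
  k=1: C(6,1)·0.83^1·0.17^5 = 0.000707
  k=2: C(6,2)·0.83^2·0.17^4 = 0.008631
  k=3: C(6,3)·0.83^3·0.17^3 = 0.056184
1 − 0.065546 = 0.934454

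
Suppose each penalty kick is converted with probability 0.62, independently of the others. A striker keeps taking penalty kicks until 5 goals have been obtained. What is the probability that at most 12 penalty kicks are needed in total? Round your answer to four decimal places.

0.9578

Finishing within 12 penalty kicks ⇔ at least 5 successes in the first 12. With X ~ Binomial(12, 0.62), P(Y ≤ 12) = 1 − P(X ≤ 4).
  k=0: C(12,0)·0.62^0·0.38^12 = 0.000009
  k=1: C(12,1)·0.62^1·0.38^11 = 0.000177
  k=2: C(12,2)·0.62^2·0.38^10 = 0.001593
  k=3: C(12,3)·0.62^3·0.38^9 = 0.008663
  k=4: C(12,4)·0.62^4·0.38^8 = 0.031801
1 − 0.042243 = 0.957757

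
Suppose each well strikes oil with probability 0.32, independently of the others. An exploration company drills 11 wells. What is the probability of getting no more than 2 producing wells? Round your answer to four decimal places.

X ~ Binomial(11, 0.32); P(X ≤ 2) = Σ C(11,k) p^k (1−p)^(11−k) over k:
  k=0: C(11,0)·0.32^0·0.68^11 = 0.014375
  k=1: C(11,1)·0.32^1·0.68^10 = 0.074410
  k=2: C(11,2)·0.32^2·0.68^9 = 0.175083
Total = 0.263867

0.2639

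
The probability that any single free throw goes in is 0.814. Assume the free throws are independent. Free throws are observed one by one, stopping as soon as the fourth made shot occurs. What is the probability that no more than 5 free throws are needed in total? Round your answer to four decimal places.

Finishing within 5 free throws ⇔ at least 4 successes in the first 5. With X ~ Binomial(5, 0.814), P(Y ≤ 5) = 1 − P(X ≤ 3).
  k=0: C(5,0)·0.814^0·0.186^5 = 0.000223
  k=1: C(5,1)·0.814^1·0.186^4 = 0.004871
  k=2: C(5,2)·0.814^2·0.186^3 = 0.042637
  k=3: C(5,3)·0.814^3·0.186^2 = 0.186595
1 − 0.234326 = 0.765674

0.7657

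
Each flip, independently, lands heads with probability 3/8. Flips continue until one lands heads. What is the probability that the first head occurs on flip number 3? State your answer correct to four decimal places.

0.1465

Geometric (trials to first success), p = 0.375.
P(Y = 3) = (1−p)^2 · p = 0.39062 · 0.375 = 0.146484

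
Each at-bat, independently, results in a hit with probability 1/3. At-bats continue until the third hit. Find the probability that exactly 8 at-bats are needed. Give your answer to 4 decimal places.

Y = trial on which the third success occurs; negative binomial, r=3, p=0.333333.
P(Y=8) = C(7,2) · p^3 · (1−p)^5
= 21 · 0.037037 · 0.13169 = 0.102423

0.1024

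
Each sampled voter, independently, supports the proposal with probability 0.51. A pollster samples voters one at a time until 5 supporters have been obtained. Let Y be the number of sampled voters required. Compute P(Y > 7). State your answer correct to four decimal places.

0.7567

Needing more than 7 sampled voters ⇔ fewer than 5 successes in the first 7. With X ~ Binomial(7, 0.51), P(Y > 7) = P(X ≤ 4).
  k=0: C(7,0)·0.51^0·0.49^7 = 0.006782
  k=1: C(7,1)·0.51^1·0.49^6 = 0.049413
  k=2: C(7,2)·0.51^2·0.49^5 = 0.154291
  k=3: C(7,3)·0.51^3·0.49^4 = 0.267647
  k=4: C(7,4)·0.51^4·0.49^3 = 0.278572
P(X ≤ 4) = 0.756705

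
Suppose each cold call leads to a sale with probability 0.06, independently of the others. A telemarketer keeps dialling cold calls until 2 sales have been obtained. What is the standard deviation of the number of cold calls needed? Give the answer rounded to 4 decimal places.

Y = total cold calls until the second success; negative binomial with r=2, p=0.06.
SD(Y) = √[r(1−p)/p²] = √(522.222222) = 22.852182

22.8522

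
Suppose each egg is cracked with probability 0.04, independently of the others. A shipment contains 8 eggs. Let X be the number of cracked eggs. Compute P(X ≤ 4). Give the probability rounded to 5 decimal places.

0.99999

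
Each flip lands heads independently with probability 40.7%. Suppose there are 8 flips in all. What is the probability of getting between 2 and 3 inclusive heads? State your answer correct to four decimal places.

X ~ Binomial(8, 0.407); P(2 ≤ X ≤ 3) = Σ C(8,k) p^k (1−p)^(8−k) over k:
  k=2: C(8,2)·0.407^2·0.593^6 = 0.201686
  k=3: C(8,3)·0.407^3·0.593^5 = 0.276850
Total = 0.478536

0.4785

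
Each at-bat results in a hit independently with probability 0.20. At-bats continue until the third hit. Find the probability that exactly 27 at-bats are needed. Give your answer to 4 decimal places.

Y = trial on which the third success occurs; negative binomial, r=3, p=0.20.
P(Y=27) = C(26,2) · p^3 · (1−p)^24
= 325 · 0.008 · 0.0047224 = 0.012278

0.0123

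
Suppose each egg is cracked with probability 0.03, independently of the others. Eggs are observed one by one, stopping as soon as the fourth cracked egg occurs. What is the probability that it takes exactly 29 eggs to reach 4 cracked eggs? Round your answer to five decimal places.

Y = trial on which the fourth success occurs; negative binomial, r=4, p=0.03.
P(Y=29) = C(28,3) · p^4 · (1−p)^25
= 3276 · 8.1e-07 · 0.46697 = 0.0012391

0.00124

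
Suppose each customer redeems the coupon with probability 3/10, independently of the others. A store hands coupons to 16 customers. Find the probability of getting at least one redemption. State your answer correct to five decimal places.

0.99668

P(at least one) = 1 − P(none) = 1 − (1 − 0.30)^16
= 1 − 0.0033233 = 0.9966767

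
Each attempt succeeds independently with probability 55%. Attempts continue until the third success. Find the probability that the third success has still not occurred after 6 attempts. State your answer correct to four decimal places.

0.2553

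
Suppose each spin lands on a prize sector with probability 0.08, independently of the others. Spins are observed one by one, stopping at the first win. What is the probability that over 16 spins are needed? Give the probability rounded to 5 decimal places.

0.26339

Y = number of spins to the first success; geometric, p = 0.08.
P(Y > 16) = P(first 16 all fail) = (1−p)^16 = 0.2633936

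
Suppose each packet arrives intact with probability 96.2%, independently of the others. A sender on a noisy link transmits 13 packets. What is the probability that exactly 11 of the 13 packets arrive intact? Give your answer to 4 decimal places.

0.0736

X ~ Binomial(n=13, p=0.962).
P(X=11) = C(13,11) · p^11 · (1−p)^2
= 78 · 0.65302 · 0.001444 = 0.073551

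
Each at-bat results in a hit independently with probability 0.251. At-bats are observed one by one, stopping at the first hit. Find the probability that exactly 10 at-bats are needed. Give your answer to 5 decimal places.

0.01862

Geometric (trials to first success), p = 0.251.
P(Y = 10) = (1−p)^9 · p = 0.074188 · 0.251 = 0.0186213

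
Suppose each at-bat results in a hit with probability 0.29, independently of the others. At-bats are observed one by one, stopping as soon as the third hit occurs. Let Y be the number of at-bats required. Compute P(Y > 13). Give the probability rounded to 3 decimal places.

0.225

Needing more than 13 at-bats ⇔ fewer than 3 successes in the first 13. With X ~ Binomial(13, 0.29), P(Y > 13) = P(X ≤ 2).
  k=0: C(13,0)·0.29^0·0.71^13 = 0.01165
  k=1: C(13,1)·0.29^1·0.71^12 = 0.06186
  k=2: C(13,2)·0.29^2·0.71^11 = 0.15161
P(X ≤ 2) = 0.22513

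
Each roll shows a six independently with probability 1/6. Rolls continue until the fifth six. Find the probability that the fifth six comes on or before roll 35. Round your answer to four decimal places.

Finishing within 35 rolls ⇔ at least 5 successes in the first 35. With X ~ Binomial(35, 0.166667), P(Y ≤ 35) = 1 − P(X ≤ 4).
  k=0: C(35,0)·0.166667^0·0.833333^35 = 0.001693
  k=1: C(35,1)·0.166667^1·0.833333^34 = 0.011851
  k=2: C(35,2)·0.166667^2·0.833333^33 = 0.040293
  k=3: C(35,3)·0.166667^3·0.833333^32 = 0.088645
  k=4: C(35,4)·0.166667^4·0.833333^31 = 0.141833
1 − 0.284315 = 0.715685

0.7157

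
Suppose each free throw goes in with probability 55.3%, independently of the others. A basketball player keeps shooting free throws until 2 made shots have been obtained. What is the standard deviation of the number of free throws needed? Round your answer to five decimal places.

1.70979

Y = total free throws until the second success; negative binomial with r=2, p=0.553.
SD(Y) = √[r(1−p)/p²] = √(2.9233934) = 1.7097934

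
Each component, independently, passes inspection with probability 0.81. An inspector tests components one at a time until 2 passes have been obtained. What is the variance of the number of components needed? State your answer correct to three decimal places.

0.579

Y = total components until the second success; negative binomial with r=2, p=0.81.
Var(Y) = r(1−p)/p² = 2·0.19 / 0.81² = 0.57918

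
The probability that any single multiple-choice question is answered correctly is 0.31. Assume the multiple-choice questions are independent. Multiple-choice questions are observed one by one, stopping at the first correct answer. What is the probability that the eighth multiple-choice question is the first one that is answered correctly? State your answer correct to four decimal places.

Geometric (trials to first success), p = 0.31.
P(Y = 8) = (1−p)^7 · p = 0.074464 · 0.31 = 0.023084

0.0231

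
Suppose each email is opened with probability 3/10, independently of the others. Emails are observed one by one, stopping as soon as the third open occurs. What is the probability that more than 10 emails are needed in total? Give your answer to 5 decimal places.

Needing more than 10 emails ⇔ fewer than 3 successes in the first 10. With X ~ Binomial(10, 0.30), P(Y > 10) = P(X ≤ 2).
  k=0: C(10,0)·0.30^0·0.70^10 = 0.0282475
  k=1: C(10,1)·0.30^1·0.70^9 = 0.1210608
  k=2: C(10,2)·0.30^2·0.70^8 = 0.2334744
P(X ≤ 2) = 0.3827828

0.38278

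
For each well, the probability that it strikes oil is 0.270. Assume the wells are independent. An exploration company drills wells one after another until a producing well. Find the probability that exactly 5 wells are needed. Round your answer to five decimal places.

Geometric (trials to first success), p = 0.27.
P(Y = 5) = (1−p)^4 · p = 0.28398 · 0.27 = 0.0766753

0.07668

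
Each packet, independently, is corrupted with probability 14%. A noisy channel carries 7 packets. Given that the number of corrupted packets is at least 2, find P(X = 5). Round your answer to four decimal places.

X ~ Binomial(7, 0.14). Want P(X=5 | X≥2) = P(X=5) / P(X≥2).
P(X=5) = C(7,5)·0.14^5·0.86^2 = 0.000835
P(X≥2) = 1 − 0.347928 − 0.396476 = 0.255596
Ratio = 0.000835 / 0.255596 = 0.003268

0.0033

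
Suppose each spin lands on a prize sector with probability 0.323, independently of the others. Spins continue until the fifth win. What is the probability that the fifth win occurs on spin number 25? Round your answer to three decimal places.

0.015

Y = trial on which the fifth success occurs; negative binomial, r=5, p=0.323.
P(Y=25) = C(24,4) · p^5 · (1−p)^20
= 10626 · 0.0035157 · 0.00040905 = 0.01528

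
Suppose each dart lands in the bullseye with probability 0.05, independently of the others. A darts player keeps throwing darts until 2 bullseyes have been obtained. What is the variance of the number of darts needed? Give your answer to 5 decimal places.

760.00000

Y = total darts until the second success; negative binomial with r=2, p=0.05.
Var(Y) = r(1−p)/p² = 2·0.95 / 0.05² = 760.0000000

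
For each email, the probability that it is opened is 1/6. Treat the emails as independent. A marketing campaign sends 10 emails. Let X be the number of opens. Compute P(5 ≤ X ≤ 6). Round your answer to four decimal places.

X ~ Binomial(10, 0.166667); P(5 ≤ X ≤ 6) = Σ C(10,k) p^k (1−p)^(10−k) over k:
  k=5: C(10,5)·0.166667^5·0.833333^5 = 0.013024
  k=6: C(10,6)·0.166667^6·0.833333^4 = 0.002171
Total = 0.015194

0.0152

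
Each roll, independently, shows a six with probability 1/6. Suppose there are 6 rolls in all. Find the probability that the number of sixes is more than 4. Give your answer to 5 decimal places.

0.00066

X ~ Binomial(6, 0.166667); P(X ≥ 5) = Σ C(6,k) p^k (1−p)^(6−k) over k:
  k=5: C(6,5)·0.166667^5·0.833333^1 = 0.0006430
  k=6: C(6,6)·0.166667^6·0.833333^0 = 0.0000214
Total = 0.0006644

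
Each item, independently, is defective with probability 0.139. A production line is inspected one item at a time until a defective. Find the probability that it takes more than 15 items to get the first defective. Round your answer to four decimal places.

0.1059

Y = number of items to the first success; geometric, p = 0.139.
P(Y > 15) = P(first 15 all fail) = (1−p)^15 = 0.105937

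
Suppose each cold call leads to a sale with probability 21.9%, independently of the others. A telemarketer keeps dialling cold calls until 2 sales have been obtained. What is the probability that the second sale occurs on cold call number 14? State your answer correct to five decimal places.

0.03211

Y = trial on which the second success occurs; negative binomial, r=2, p=0.219.
P(Y=14) = C(13,1) · p^2 · (1−p)^12
= 13 · 0.047961 · 0.051501 = 0.0321103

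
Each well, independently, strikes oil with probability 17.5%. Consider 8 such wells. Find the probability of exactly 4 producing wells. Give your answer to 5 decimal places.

X ~ Binomial(n=8, p=0.175).
P(X=4) = C(8,4) · p^4 · (1−p)^4
= 70 · 0.00093789 · 0.46325 = 0.0304135

0.03041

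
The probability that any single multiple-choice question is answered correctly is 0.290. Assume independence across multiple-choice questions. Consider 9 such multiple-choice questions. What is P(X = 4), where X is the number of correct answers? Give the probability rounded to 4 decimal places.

X ~ Binomial(n=9, p=0.29).
P(X=4) = C(9,4) · p^4 · (1−p)^5
= 126 · 0.0070728 · 0.18042 = 0.160788

0.1608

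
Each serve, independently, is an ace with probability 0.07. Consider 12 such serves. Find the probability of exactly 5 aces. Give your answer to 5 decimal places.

X ~ Binomial(n=12, p=0.07).
P(X=5) = C(12,5) · p^5 · (1−p)^7
= 792 · 1.6807e-06 · 0.6017 = 0.0008009

0.00080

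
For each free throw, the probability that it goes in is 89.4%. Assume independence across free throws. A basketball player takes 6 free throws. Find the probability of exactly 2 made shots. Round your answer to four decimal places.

0.0015

X ~ Binomial(n=6, p=0.894).
P(X=2) = C(6,2) · p^2 · (1−p)^4
= 15 · 0.79924 · 0.00012625 = 0.001514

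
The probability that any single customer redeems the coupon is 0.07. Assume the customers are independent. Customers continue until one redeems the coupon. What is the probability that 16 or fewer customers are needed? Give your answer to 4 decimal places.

0.6869

Y = number of customers to the first success; geometric, p = 0.07.
P(Y ≤ 16) = 1 − (1−p)^16 = 1 − 0.313132 = 0.686868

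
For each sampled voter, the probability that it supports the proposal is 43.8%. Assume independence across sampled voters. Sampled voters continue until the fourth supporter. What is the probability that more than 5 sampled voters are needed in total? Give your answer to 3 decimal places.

0.880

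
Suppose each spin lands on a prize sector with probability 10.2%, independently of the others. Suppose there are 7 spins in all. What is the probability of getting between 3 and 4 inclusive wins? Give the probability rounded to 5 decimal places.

X ~ Binomial(7, 0.102); P(3 ≤ X ≤ 4) = Σ C(7,k) p^k (1−p)^(7−k) over k:
  k=3: C(7,3)·0.102^3·0.898^4 = 0.0241532
  k=4: C(7,4)·0.102^4·0.898^3 = 0.0027435
Total = 0.0268966

0.02690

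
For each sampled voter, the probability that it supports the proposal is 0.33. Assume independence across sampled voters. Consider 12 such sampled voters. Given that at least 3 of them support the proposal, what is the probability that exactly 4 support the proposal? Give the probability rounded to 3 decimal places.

0.293

X ~ Binomial(12, 0.33). Want P(X=4 | X≥3) = P(X=4) / P(X≥3).
P(X=4) = C(12,4)·0.33^4·0.67^8 = 0.23837
P(X≥3) = 1 − 0.00818 − 0.04836 − 0.13101 = 0.81244
Ratio = 0.23837 / 0.81244 = 0.29341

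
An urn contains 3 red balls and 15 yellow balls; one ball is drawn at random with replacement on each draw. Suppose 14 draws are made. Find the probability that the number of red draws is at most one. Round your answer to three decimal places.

0.296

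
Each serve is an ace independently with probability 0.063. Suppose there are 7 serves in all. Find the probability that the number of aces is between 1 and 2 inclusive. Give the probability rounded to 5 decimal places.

0.35865

X ~ Binomial(7, 0.063); P(1 ≤ X ≤ 2) = Σ C(7,k) p^k (1−p)^(7−k) over k:
  k=1: C(7,1)·0.063^1·0.937^6 = 0.2984531
  k=2: C(7,2)·0.063^2·0.937^5 = 0.0602003
Total = 0.3586534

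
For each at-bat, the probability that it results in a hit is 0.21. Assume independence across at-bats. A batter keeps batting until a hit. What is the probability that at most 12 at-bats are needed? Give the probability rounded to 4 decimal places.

0.9409

Y = number of at-bats to the first success; geometric, p = 0.21.
P(Y ≤ 12) = 1 − (1−p)^12 = 1 − 0.059092 = 0.940908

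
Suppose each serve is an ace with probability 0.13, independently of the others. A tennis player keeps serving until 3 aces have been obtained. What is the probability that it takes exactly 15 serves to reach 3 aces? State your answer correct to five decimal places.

0.03759

Y = trial on which the third success occurs; negative binomial, r=3, p=0.13.
P(Y=15) = C(14,2) · p^3 · (1−p)^12
= 91 · 0.002197 · 0.18803 = 0.0375926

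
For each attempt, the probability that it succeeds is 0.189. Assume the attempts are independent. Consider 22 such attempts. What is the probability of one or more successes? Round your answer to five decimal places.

0.99004

P(at least one) = 1 − P(none) = 1 − (1 − 0.189)^22
= 1 − 0.0099646 = 0.9900354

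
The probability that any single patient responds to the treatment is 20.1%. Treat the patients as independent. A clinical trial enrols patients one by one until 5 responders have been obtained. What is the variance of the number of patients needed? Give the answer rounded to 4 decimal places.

98.8837

Y = total patients until the fifth success; negative binomial with r=5, p=0.201.
Var(Y) = r(1−p)/p² = 5·0.799 / 0.201² = 98.883691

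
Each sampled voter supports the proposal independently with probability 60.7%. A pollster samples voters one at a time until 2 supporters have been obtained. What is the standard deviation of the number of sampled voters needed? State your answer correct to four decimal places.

1.4606

Y = total sampled voters until the second success; negative binomial with r=2, p=0.607.
SD(Y) = √[r(1−p)/p²] = √(2.133267) = 1.460571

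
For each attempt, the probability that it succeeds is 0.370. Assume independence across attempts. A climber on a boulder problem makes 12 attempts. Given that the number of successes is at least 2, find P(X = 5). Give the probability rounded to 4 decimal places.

X ~ Binomial(12, 0.37). Want P(X=5 | X≥2) = P(X=5) / P(X≥2).
P(X=5) = C(12,5)·0.37^5·0.63^7 = 0.216330
P(X≥2) = 1 − 0.003909 − 0.027550 = 0.968540
Ratio = 0.216330 / 0.968540 = 0.223357

0.2234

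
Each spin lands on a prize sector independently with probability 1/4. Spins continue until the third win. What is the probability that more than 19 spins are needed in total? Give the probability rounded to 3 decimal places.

Needing more than 19 spins ⇔ fewer than 3 successes in the first 19. With X ~ Binomial(19, 0.25), P(Y > 19) = P(X ≤ 2).
  k=0: C(19,0)·0.25^0·0.75^19 = 0.00423
  k=1: C(19,1)·0.25^1·0.75^18 = 0.02678
  k=2: C(19,2)·0.25^2·0.75^17 = 0.08034
P(X ≤ 2) = 0.11134

0.111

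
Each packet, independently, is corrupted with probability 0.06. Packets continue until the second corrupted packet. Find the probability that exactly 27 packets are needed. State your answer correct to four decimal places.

0.0199

Y = trial on which the second success occurs; negative binomial, r=2, p=0.06.
P(Y=27) = C(26,1) · p^2 · (1−p)^25
= 26 · 0.0036 · 0.21291 = 0.019928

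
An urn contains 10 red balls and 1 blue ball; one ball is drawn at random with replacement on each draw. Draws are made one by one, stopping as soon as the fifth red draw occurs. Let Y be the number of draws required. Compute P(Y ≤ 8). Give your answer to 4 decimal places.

0.9965

Finishing within 8 draws ⇔ at least 5 successes in the first 8. With X ~ Binomial(8, 0.909091), P(Y ≤ 8) = 1 − P(X ≤ 4).
  k=0: C(8,0)·0.909091^0·0.090909^8 = 0.000000
  k=1: C(8,1)·0.909091^1·0.090909^7 = 0.000000
  k=2: C(8,2)·0.909091^2·0.090909^6 = 0.000013
  k=3: C(8,3)·0.909091^3·0.090909^5 = 0.000261
  k=4: C(8,4)·0.909091^4·0.090909^4 = 0.003266
1 − 0.003540 = 0.996460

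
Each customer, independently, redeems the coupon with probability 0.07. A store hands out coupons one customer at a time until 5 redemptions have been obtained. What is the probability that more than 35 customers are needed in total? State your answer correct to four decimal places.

Needing more than 35 customers ⇔ fewer than 5 successes in the first 35. With X ~ Binomial(35, 0.07), P(Y > 35) = P(X ≤ 4).
  k=0: C(35,0)·0.07^0·0.93^35 = 0.078868
  k=1: C(35,1)·0.07^1·0.93^34 = 0.207772
  k=2: C(35,2)·0.07^2·0.93^33 = 0.265858
  k=3: C(35,3)·0.07^3·0.93^32 = 0.220119
  k=4: C(35,4)·0.07^4·0.93^31 = 0.132545
P(X ≤ 4) = 0.905163

0.9052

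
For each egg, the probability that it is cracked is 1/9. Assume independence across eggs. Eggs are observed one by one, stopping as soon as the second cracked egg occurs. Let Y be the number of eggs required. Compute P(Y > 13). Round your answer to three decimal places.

0.568

Needing more than 13 eggs ⇔ fewer than 2 successes in the first 13. With X ~ Binomial(13, 0.111111), P(Y > 13) = P(X ≤ 1).
  k=0: C(13,0)·0.111111^0·0.888889^13 = 0.21628
  k=1: C(13,1)·0.111111^1·0.888889^12 = 0.35146
P(X ≤ 1) = 0.56774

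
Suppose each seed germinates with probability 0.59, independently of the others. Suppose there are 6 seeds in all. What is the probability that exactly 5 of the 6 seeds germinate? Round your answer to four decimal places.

X ~ Binomial(n=6, p=0.59).
P(X=5) = C(6,5) · p^5 · (1−p)^1
= 6 · 0.071492 · 0.41 = 0.175871

0.1759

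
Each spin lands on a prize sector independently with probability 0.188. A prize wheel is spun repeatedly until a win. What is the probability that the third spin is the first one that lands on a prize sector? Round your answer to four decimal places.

Geometric (trials to first success), p = 0.188.
P(Y = 3) = (1−p)^2 · p = 0.65934 · 0.188 = 0.123957

0.1240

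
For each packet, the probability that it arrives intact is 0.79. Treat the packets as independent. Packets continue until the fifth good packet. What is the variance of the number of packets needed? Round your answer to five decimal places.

1.68242

Y = total packets until the fifth success; negative binomial with r=5, p=0.79.
Var(Y) = r(1−p)/p² = 5·0.21 / 0.79² = 1.6824227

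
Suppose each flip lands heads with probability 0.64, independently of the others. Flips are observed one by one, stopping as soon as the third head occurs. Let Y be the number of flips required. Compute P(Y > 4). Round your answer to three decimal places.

0.455

Needing more than 4 flips ⇔ fewer than 3 successes in the first 4. With X ~ Binomial(4, 0.64), P(Y > 4) = P(X ≤ 2).
  k=0: C(4,0)·0.64^0·0.36^4 = 0.01680
  k=1: C(4,1)·0.64^1·0.36^3 = 0.11944
  k=2: C(4,2)·0.64^2·0.36^2 = 0.31850
P(X ≤ 2) = 0.45474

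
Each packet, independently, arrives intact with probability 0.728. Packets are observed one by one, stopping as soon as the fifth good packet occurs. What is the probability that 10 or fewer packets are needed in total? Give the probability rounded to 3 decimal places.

Finishing within 10 packets ⇔ at least 5 successes in the first 10. With X ~ Binomial(10, 0.728), P(Y ≤ 10) = 1 − P(X ≤ 4).
  k=0: C(10,0)·0.728^0·0.272^10 = 0.00000
  k=1: C(10,1)·0.728^1·0.272^9 = 0.00006
  k=2: C(10,2)·0.728^2·0.272^8 = 0.00071
  k=3: C(10,3)·0.728^3·0.272^7 = 0.00510
  k=4: C(10,4)·0.728^4·0.272^6 = 0.02389
1 − 0.02976 = 0.97024

0.970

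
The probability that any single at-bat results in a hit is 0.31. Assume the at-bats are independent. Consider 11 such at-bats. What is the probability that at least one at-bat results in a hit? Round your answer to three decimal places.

0.983

P(at least one) = 1 − P(none) = 1 − (1 − 0.31)^11
= 1 − 0.01688 = 0.98312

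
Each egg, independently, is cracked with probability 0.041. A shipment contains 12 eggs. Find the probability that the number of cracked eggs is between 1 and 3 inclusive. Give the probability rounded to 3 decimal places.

0.394

X ~ Binomial(12, 0.041); P(1 ≤ X ≤ 3) = Σ C(12,k) p^k (1−p)^(12−k) over k:
  k=1: C(12,1)·0.041^1·0.959^11 = 0.31043
  k=2: C(12,2)·0.041^2·0.959^10 = 0.07300
  k=3: C(12,3)·0.041^3·0.959^9 = 0.01040
Total = 0.39383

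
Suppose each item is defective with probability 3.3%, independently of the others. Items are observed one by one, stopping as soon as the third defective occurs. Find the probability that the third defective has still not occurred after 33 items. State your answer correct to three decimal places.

Needing more than 33 items ⇔ fewer than 3 successes in the first 33. With X ~ Binomial(33, 0.033), P(Y > 33) = P(X ≤ 2).
  k=0: C(33,0)·0.033^0·0.967^33 = 0.33043
  k=1: C(33,1)·0.033^1·0.967^32 = 0.37211
  k=2: C(33,2)·0.033^2·0.967^31 = 0.20318
P(X ≤ 2) = 0.90572

0.906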